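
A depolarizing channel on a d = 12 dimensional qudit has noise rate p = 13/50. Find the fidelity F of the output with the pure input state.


F = (1-p) + p/d
= (1 - 0.2600) + 0.2600/12
= 0.7400 + 0.0217
= 0.7617

0.7617


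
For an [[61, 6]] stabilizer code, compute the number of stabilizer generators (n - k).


For an [[n,k]] stabilizer code:
Number of stabilizer generators = n - k
= 61 - 6
= 55

55


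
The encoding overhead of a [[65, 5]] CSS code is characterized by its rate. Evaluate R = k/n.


Code rate R = k/n
= 5/65
= 0.0769

0.0769


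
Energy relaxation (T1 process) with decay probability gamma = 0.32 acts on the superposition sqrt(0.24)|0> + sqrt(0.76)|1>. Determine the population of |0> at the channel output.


For amplitude damping with parameter gamma on state sqrt(a)|0> + sqrt(b)|1>:
alpha^2 = 0.24, beta^2 = 0.76
P(|0>) = alpha^2 + gamma * beta^2
= 0.24 + 0.32 * 0.76
= 0.24 + 0.2432
= 0.4832

0.4832


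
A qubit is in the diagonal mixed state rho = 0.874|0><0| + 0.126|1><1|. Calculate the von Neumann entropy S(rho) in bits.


S = -p*log2(p) - (1-p)*log2(1-p)
p = 0.8740, 1-p = 0.1260
= -0.8740 * log2(0.8740) - 0.1260 * log2(0.1260)
= -(-0.1698) - (-0.3766)
= 0.5464

0.5464


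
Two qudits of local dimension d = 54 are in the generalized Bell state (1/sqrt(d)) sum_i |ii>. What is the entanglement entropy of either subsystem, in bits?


For a maximally entangled state in d x d:
S = log2(d) = log2(54)
= 5.7549

5.7549


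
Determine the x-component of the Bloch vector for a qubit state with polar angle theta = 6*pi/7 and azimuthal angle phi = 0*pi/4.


theta = 2.6928, phi = 0.0000
r_x = sin(theta)*cos(phi) = 0.4339 * 1.0000
r_x = 0.4339

0.4339


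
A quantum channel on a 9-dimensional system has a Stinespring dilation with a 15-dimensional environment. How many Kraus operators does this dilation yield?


Tracing out the environment in an orthonormal basis {|i>_E} gives Kraus operators K_i = <i|_E U |0>_E.
Number of Kraus operators = dim(H_env) = d_env
= 15

15


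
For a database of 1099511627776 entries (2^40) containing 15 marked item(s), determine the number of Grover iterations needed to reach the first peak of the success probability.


After j Grover iterations the success probability is P(j) = sin^2((2j+1)*theta), where sin(theta) = sqrt(k/N).
N = 2^40 = 1099511627776, k = 15
sin(theta) = sqrt(k/N) = 3.693564745e-06
theta = arcsin(sqrt(k/N)) = 3.693564745e-06 rad
P(j) reaches its first maximum when (2j+1)*theta is as close as possible to pi/2, i.e. j = round(pi/(4*theta) - 1/2).
pi/(4*theta) - 1/2 = 212639.1090
(For comparison, the common estimate pi/4 * sqrt(N/k) = 212639.6090; the exact maximiser is used here.)
Optimal iterations = 212639

212639


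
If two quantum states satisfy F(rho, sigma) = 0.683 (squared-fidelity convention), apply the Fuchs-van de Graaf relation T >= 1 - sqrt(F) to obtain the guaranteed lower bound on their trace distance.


Fuchs-van de Graaf (squared-fidelity convention): 1 - sqrt(F) <= T <= sqrt(1 - F).
Lower bound: T >= 1 - sqrt(F)
sqrt(F) = sqrt(0.683) = 0.8264
T >= 1 - 0.8264
T >= 0.1736

0.1736


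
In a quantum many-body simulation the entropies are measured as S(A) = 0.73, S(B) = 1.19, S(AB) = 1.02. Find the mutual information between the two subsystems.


I(A:B) = S(A) + S(B) - S(AB)
= 0.73 + 1.19 - 1.02
= 0.9000

0.9000


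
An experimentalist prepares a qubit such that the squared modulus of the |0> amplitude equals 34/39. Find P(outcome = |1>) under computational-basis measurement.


|alpha|^2 = 34/39 = 0.8718
|beta|^2 = 1 - 34/39 = 5/39 = 0.1282
P(|1>) = |beta|^2 = 0.1282

0.1282


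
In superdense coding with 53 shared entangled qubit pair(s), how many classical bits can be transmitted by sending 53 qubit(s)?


Superdense coding allows 2 classical bits per shared entangled pair.
53 pair(s) -> 2 * 53 = 106 classical bits

106


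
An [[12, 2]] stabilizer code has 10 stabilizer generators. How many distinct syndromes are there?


Each stabilizer generator gives a binary (+1 or -1) measurement outcome.
With 10 independent generators:
Total syndromes = 2^10
= 1024

1024


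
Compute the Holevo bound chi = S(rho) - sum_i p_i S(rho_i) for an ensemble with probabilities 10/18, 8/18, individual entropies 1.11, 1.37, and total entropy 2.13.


chi = S(rho) - sum_i p_i * S(rho_i)
Weighted entropy = 10/18 * 1.11 + 8/18 * 1.37
= 1.2256
chi = 2.13 - 1.2256
= 0.9044

0.9044


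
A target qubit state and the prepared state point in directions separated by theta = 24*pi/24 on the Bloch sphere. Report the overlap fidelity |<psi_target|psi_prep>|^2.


For states separated by angle theta on Bloch sphere:
F = cos^2(theta/2)
theta = 24*pi/24 = 3.1416
theta/2 = 1.5708
cos(theta/2) = 0.0000
F = 0.0000

0.0000


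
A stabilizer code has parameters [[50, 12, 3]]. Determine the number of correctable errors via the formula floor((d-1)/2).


Code parameters: [[50, 12, 3]], distance d = 3.
Number of correctable errors = floor((d-1)/2)
= floor((3 - 1)/2)
= floor(2/2)
= 1

1


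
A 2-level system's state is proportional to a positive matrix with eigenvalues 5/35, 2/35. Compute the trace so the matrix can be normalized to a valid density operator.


tr(M) = sum of eigenvalues
= 5/35 + 2/35
= 7/35
= 0.2000

0.2000


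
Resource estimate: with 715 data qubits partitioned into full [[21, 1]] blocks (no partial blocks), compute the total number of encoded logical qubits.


Each code block uses 21 physical qubits for 1 logical qubit(s).
Number of complete blocks = floor(715 / 21) = 34
Logical qubits = 34 * 1
= 34

34


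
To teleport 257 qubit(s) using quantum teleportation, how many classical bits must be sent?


Quantum teleportation requires 2 classical bits per qubit teleported.
257 qubit(s) -> 2 * 257 = 514 classical bits

514


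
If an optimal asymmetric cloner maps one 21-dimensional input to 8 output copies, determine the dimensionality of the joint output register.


Output space = H^(tensor 8) where dim(H) = 21
dim = 21^8
= 441 (after 2 factors)
= 9261 (after 3 factors)
= 194481 (after 4 factors)
= 4084101 (after 5 factors)
= 85766121 (after 6 factors)
= 1801088541 (after 7 factors)
= 37822859361 (after 8 factors)
= 37822859361

37822859361


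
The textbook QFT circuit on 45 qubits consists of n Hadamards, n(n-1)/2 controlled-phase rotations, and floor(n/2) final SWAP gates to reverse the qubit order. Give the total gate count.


Hadamard gates: 45
Controlled rotations: n*(n-1)/2 = 45*44/2 = 990
SWAP gates: floor(n/2) = floor(45/2) = 22
Total = 45 + 990 + 22
= 1057

1057


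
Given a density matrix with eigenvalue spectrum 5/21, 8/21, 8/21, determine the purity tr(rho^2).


tr(rho^2) = sum of eigenvalues squared
= (5/21)^2 + (8/21)^2 + (8/21)^2
= (25 + 64 + 64) / 441
= 153/441
= 0.3469

0.3469


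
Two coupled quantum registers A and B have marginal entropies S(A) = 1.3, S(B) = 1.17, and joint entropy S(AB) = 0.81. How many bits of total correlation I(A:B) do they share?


I(A:B) = S(A) + S(B) - S(AB)
= 1.3 + 1.17 - 0.81
= 1.6600

1.6600


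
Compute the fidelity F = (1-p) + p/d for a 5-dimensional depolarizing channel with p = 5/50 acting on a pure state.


F = (1-p) + p/d
= (1 - 0.1000) + 0.1000/5
= 0.9000 + 0.0200
= 0.9200

0.9200


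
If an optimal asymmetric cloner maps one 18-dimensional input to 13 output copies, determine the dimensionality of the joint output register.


Output space = H^(tensor 13) where dim(H) = 18
dim = 18^13
= 324 (after 2 factors)
= 5832 (after 3 factors)
= 104976 (after 4 factors)
= 1889568 (after 5 factors)
= 34012224 (after 6 factors)
= 612220032 (after 7 factors)
= 11019960576 (after 8 factors)
= 198359290368 (after 9 factors)
= 3570467226624 (after 10 factors)
= 64268410079232 (after 11 factors)
= 1156831381426176 (after 12 factors)
= 20822964865671168 (after 13 factors)
= 20822964865671168

20822964865671168


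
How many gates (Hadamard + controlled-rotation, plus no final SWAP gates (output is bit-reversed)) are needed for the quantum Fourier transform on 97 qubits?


Hadamard gates: 97
Controlled rotations: n*(n-1)/2 = 97*96/2 = 4656
SWAP gates: 0 (omitted)
Total = 97 + 4656
= 4753

4753


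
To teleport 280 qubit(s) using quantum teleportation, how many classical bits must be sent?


Quantum teleportation requires 2 classical bits per qubit teleported.
280 qubit(s) -> 2 * 280 = 560 classical bits

560


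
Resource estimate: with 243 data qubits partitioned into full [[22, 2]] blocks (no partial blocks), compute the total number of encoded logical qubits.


Each code block uses 22 physical qubits for 2 logical qubit(s).
Number of complete blocks = floor(243 / 22) = 11
Logical qubits = 11 * 2
= 22

22


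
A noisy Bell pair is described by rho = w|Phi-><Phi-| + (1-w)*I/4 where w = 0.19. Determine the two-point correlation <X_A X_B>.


|Phi-> = (|00> - |11>)/sqrt(2)
For the pure Bell state, <X_A X_B> = -1 (Bell-state Pauli correlator).
The maximally-mixed part I/4 has tr(I/4 * P tensor P) = 0 for any traceless Pauli P.
So <X_A X_B>_rho = w * (-1) + (1 - w) * 0
= 0.19 * (-1)
= -0.1900

-0.1900


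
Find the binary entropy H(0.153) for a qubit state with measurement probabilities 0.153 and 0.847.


S = -p*log2(p) - (1-p)*log2(1-p)
p = 0.1530, 1-p = 0.8470
= -0.1530 * log2(0.1530) - 0.8470 * log2(0.8470)
= -(-0.4144) - (-0.2029)
= 0.6173

0.6173


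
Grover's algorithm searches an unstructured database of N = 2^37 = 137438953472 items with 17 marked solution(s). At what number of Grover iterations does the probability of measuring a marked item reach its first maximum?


After j Grover iterations the success probability is P(j) = sin^2((2j+1)*theta), where sin(theta) = sqrt(k/N).
N = 2^37 = 137438953472, k = 17
sin(theta) = sqrt(k/N) = 1.112165812e-05
theta = arcsin(sqrt(k/N)) = 1.112165812e-05 rad
P(j) reaches its first maximum when (2j+1)*theta is as close as possible to pi/2, i.e. j = round(pi/(4*theta) - 1/2).
pi/(4*theta) - 1/2 = 70618.3011
(For comparison, the common estimate pi/4 * sqrt(N/k) = 70618.8011; the exact maximiser is used here.)
Optimal iterations = 70618

70618


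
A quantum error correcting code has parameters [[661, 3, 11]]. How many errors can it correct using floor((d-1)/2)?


Code parameters: [[661, 3, 11]], distance d = 11.
Number of correctable errors = floor((d-1)/2)
= floor((11 - 1)/2)
= floor(10/2)
= 5

5


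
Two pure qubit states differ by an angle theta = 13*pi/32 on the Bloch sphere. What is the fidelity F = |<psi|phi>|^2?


For states separated by angle theta on Bloch sphere:
F = cos^2(theta/2)
theta = 13*pi/32 = 1.2763
theta/2 = 0.6381
cos(theta/2) = 0.8032
F = 0.6451

0.6451


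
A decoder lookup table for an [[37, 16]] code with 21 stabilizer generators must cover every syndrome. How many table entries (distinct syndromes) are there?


Each stabilizer generator gives a binary (+1 or -1) measurement outcome.
With 21 independent generators:
Total syndromes = 2^21
= 2097152

2097152


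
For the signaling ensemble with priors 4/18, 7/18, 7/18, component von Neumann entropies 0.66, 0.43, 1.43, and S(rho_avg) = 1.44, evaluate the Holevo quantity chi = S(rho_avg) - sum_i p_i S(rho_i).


chi = S(rho) - sum_i p_i * S(rho_i)
Weighted entropy = 4/18 * 0.66 + 7/18 * 0.43 + 7/18 * 1.43
= 0.8700
chi = 1.44 - 0.8700
= 0.5700

0.5700


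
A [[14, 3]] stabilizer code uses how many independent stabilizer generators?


For an [[n,k]] stabilizer code:
Number of stabilizer generators = n - k
= 14 - 3
= 11

11


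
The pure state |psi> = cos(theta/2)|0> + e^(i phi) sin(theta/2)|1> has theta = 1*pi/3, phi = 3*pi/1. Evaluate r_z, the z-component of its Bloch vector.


theta = 1.0472, phi = 9.4248
r_z = cos(theta) = 0.5000

0.5000


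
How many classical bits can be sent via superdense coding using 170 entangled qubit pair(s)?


Superdense coding allows 2 classical bits per shared entangled pair.
170 pair(s) -> 2 * 170 = 340 classical bits

340


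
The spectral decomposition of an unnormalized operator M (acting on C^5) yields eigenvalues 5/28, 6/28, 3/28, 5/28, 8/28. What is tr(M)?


tr(M) = sum of eigenvalues
= 5/28 + 6/28 + 3/28 + 5/28 + 8/28
= 27/28
= 0.9643

0.9643


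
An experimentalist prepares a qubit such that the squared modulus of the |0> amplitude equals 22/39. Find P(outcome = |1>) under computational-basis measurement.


|alpha|^2 = 22/39 = 0.5641
|beta|^2 = 1 - 22/39 = 17/39 = 0.4359
P(|1>) = |beta|^2 = 0.4359

0.4359


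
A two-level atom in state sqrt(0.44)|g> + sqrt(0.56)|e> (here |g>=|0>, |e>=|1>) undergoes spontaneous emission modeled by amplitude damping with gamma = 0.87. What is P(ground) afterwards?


For amplitude damping with parameter gamma on state sqrt(a)|0> + sqrt(b)|1>:
alpha^2 = 0.44, beta^2 = 0.56
P(|0>) = alpha^2 + gamma * beta^2
= 0.44 + 0.87 * 0.56
= 0.44 + 0.4872
= 0.9272

0.9272


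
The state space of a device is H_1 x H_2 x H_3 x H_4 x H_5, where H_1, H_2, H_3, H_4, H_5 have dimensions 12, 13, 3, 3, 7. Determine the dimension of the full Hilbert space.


dim(H_1 x H_2 x H_3 x H_4 x H_5) = 12 * 13 * 3 * 3 * 7
= 156 * 3 * 3 * 7
= 468 * 3 * 7
= 1404 * 7
= 9828

9828


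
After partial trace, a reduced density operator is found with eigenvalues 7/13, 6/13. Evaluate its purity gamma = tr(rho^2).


tr(rho^2) = sum of eigenvalues squared
= (7/13)^2 + (6/13)^2
= (49 + 36) / 169
= 85/169
= 0.5030

0.5030


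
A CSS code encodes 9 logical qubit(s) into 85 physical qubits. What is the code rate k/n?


Code rate R = k/n
= 9/85
= 0.1059

0.1059


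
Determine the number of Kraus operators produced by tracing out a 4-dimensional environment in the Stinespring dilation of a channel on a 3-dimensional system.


Tracing out the environment in an orthonormal basis {|i>_E} gives Kraus operators K_i = <i|_E U |0>_E.
Number of Kraus operators = dim(H_env) = d_env
= 4

4


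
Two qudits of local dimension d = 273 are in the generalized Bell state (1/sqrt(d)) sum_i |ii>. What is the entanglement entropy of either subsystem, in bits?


For a maximally entangled state in d x d:
S = log2(d) = log2(273)
= 8.0928

8.0928


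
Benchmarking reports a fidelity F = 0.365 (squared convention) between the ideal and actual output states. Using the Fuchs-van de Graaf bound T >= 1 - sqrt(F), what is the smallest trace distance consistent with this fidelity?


Fuchs-van de Graaf (squared-fidelity convention): 1 - sqrt(F) <= T <= sqrt(1 - F).
Lower bound: T >= 1 - sqrt(F)
sqrt(F) = sqrt(0.365) = 0.6042
T >= 1 - 0.6042
T >= 0.3958

0.3958


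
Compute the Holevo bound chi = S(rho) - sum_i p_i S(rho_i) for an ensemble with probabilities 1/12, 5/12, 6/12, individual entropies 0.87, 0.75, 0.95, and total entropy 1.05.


chi = S(rho) - sum_i p_i * S(rho_i)
Weighted entropy = 1/12 * 0.87 + 5/12 * 0.75 + 6/12 * 0.95
= 0.8600
chi = 1.05 - 0.8600
= 0.1900

0.1900


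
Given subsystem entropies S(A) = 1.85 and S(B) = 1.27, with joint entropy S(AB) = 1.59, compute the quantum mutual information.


I(A:B) = S(A) + S(B) - S(AB)
= 1.85 + 1.27 - 1.59
= 1.5300

1.5300


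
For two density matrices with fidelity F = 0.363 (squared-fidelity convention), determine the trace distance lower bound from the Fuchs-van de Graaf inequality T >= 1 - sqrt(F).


Fuchs-van de Graaf (squared-fidelity convention): 1 - sqrt(F) <= T <= sqrt(1 - F).
Lower bound: T >= 1 - sqrt(F)
sqrt(F) = sqrt(0.363) = 0.6025
T >= 1 - 0.6025
T >= 0.3975

0.3975


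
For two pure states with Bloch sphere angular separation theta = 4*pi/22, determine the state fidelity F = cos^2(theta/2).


For states separated by angle theta on Bloch sphere:
F = cos^2(theta/2)
theta = 4*pi/22 = 0.5712
theta/2 = 0.2856
cos(theta/2) = 0.9595
F = 0.9206

0.9206


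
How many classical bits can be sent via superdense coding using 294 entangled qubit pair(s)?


Superdense coding allows 2 classical bits per shared entangled pair.
294 pair(s) -> 2 * 294 = 588 classical bits

588


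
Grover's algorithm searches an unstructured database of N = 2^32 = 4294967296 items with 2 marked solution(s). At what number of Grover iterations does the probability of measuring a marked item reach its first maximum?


After j Grover iterations the success probability is P(j) = sin^2((2j+1)*theta), where sin(theta) = sqrt(k/N).
N = 2^32 = 4294967296, k = 2
sin(theta) = sqrt(k/N) = 2.157918644e-05
theta = arcsin(sqrt(k/N)) = 2.157918644e-05 rad
P(j) reaches its first maximum when (2j+1)*theta is as close as possible to pi/2, i.e. j = round(pi/(4*theta) - 1/2).
pi/(4*theta) - 1/2 = 36395.5970
(For comparison, the common estimate pi/4 * sqrt(N/k) = 36396.0970; the exact maximiser is used here.)
Optimal iterations = 36396

36396


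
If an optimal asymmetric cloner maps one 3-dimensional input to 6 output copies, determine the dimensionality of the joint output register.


Output space = H^(tensor 6) where dim(H) = 3
dim = 3^6
= 9 (after 2 factors)
= 27 (after 3 factors)
= 81 (after 4 factors)
= 243 (after 5 factors)
= 729 (after 6 factors)
= 729

729


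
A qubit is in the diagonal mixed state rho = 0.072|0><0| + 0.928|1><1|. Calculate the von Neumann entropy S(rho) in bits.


S = -p*log2(p) - (1-p)*log2(1-p)
p = 0.0720, 1-p = 0.9280
= -0.0720 * log2(0.0720) - 0.9280 * log2(0.9280)
= -(-0.2733) - (-0.1000)
= 0.3733

0.3733


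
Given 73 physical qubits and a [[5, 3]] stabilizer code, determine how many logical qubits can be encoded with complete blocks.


Each code block uses 5 physical qubits for 3 logical qubit(s).
Number of complete blocks = floor(73 / 5) = 14
Logical qubits = 14 * 3
= 42

42


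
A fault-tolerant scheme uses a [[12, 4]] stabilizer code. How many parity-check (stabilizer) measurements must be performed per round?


For an [[n,k]] stabilizer code:
Number of stabilizer generators = n - k
= 12 - 4
= 8

8


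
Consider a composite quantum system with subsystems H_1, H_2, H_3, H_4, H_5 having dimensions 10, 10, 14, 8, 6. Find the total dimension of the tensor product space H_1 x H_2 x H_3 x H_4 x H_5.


dim(H_1 x H_2 x H_3 x H_4 x H_5) = 10 * 10 * 14 * 8 * 6
= 100 * 14 * 8 * 6
= 1400 * 8 * 6
= 11200 * 6
= 67200

67200


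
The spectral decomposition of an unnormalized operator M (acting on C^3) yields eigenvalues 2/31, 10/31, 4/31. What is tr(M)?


tr(M) = sum of eigenvalues
= 2/31 + 10/31 + 4/31
= 16/31
= 0.5161

0.5161


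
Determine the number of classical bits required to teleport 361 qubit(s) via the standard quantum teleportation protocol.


Quantum teleportation requires 2 classical bits per qubit teleported.
361 qubit(s) -> 2 * 361 = 722 classical bits

722


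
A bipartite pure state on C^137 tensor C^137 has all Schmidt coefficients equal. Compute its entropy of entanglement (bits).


For a maximally entangled state in d x d:
S = log2(d) = log2(137)
= 7.0980

7.0980


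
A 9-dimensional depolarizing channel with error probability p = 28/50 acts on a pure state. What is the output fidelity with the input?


F = (1-p) + p/d
= (1 - 0.5600) + 0.5600/9
= 0.4400 + 0.0622
= 0.5022

0.5022


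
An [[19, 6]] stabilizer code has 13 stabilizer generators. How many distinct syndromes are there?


Each stabilizer generator gives a binary (+1 or -1) measurement outcome.
With 13 independent generators:
Total syndromes = 2^13
= 8192

8192


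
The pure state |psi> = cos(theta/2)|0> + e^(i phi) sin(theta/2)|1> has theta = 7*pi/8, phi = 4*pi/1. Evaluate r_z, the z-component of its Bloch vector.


theta = 2.7489, phi = 12.5664
r_z = cos(theta) = -0.9239

-0.9239


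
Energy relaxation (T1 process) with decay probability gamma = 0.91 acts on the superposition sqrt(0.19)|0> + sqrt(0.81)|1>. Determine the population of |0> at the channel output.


For amplitude damping with parameter gamma on state sqrt(a)|0> + sqrt(b)|1>:
alpha^2 = 0.19, beta^2 = 0.81
P(|0>) = alpha^2 + gamma * beta^2
= 0.19 + 0.91 * 0.81
= 0.19 + 0.7371
= 0.9271

0.9271


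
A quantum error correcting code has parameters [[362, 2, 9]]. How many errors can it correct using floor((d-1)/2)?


Code parameters: [[362, 2, 9]], distance d = 9.
Number of correctable errors = floor((d-1)/2)
= floor((9 - 1)/2)
= floor(8/2)
= 4

4


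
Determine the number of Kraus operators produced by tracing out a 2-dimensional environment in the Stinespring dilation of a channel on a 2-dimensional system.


Tracing out the environment in an orthonormal basis {|i>_E} gives Kraus operators K_i = <i|_E U |0>_E.
Number of Kraus operators = dim(H_env) = d_env
= 2

2


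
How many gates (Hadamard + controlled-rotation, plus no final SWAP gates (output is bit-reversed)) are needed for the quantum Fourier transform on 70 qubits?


Hadamard gates: 70
Controlled rotations: n*(n-1)/2 = 70*69/2 = 2415
SWAP gates: 0 (omitted)
Total = 70 + 2415
= 2485

2485


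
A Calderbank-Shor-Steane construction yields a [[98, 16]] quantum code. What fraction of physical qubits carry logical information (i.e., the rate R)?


Code rate R = k/n
= 16/98
= 0.1633

0.1633


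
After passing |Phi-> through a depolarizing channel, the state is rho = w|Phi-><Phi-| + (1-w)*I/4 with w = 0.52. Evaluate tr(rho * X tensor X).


|Phi-> = (|00> - |11>)/sqrt(2)
For the pure Bell state, <X_A X_B> = -1 (Bell-state Pauli correlator).
The maximally-mixed part I/4 has tr(I/4 * P tensor P) = 0 for any traceless Pauli P.
So <X_A X_B>_rho = w * (-1) + (1 - w) * 0
= 0.52 * (-1)
= -0.5200

-0.5200


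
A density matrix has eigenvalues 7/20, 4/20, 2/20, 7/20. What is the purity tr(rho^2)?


tr(rho^2) = sum of eigenvalues squared
= (7/20)^2 + (4/20)^2 + (2/20)^2 + (7/20)^2
= (49 + 16 + 4 + 49) / 400
= 118/400
= 0.2950

0.2950


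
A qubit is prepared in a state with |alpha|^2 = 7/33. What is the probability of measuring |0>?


|alpha|^2 = 7/33 = 0.2121
|beta|^2 = 1 - 7/33 = 26/33 = 0.7879
P(|0>) = |alpha|^2 = 0.2121

0.2121


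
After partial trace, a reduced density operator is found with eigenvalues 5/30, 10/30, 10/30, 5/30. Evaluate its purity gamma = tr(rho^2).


tr(rho^2) = sum of eigenvalues squared
= (5/30)^2 + (10/30)^2 + (10/30)^2 + (5/30)^2
= (25 + 100 + 100 + 25) / 900
= 250/900
= 0.2778

0.2778


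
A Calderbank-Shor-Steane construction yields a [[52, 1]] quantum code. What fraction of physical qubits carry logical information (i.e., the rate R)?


Code rate R = k/n
= 1/52
= 0.0192

0.0192


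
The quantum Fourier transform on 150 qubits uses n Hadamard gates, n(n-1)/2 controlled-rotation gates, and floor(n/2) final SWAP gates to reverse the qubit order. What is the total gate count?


Hadamard gates: 150
Controlled rotations: n*(n-1)/2 = 150*149/2 = 11175
SWAP gates: floor(n/2) = floor(150/2) = 75
Total = 150 + 11175 + 75
= 11400

11400


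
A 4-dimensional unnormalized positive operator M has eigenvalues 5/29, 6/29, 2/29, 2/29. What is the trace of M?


tr(M) = sum of eigenvalues
= 5/29 + 6/29 + 2/29 + 2/29
= 15/29
= 0.5172

0.5172


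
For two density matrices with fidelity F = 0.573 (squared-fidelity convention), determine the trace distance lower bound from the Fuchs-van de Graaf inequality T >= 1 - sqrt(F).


Fuchs-van de Graaf (squared-fidelity convention): 1 - sqrt(F) <= T <= sqrt(1 - F).
Lower bound: T >= 1 - sqrt(F)
sqrt(F) = sqrt(0.573) = 0.7570
T >= 1 - 0.7570
T >= 0.2430

0.2430


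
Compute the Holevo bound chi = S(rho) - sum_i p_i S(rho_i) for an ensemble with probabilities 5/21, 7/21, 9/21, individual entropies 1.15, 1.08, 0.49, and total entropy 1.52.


chi = S(rho) - sum_i p_i * S(rho_i)
Weighted entropy = 5/21 * 1.15 + 7/21 * 1.08 + 9/21 * 0.49
= 0.8438
chi = 1.52 - 0.8438
= 0.6762

0.6762


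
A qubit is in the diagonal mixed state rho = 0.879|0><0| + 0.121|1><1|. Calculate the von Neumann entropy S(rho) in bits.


S = -p*log2(p) - (1-p)*log2(1-p)
p = 0.8790, 1-p = 0.1210
= -0.8790 * log2(0.8790) - 0.1210 * log2(0.1210)
= -(-0.1636) - (-0.3687)
= 0.5322

0.5322


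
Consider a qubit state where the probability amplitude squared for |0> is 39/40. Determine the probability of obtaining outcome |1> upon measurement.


|alpha|^2 = 39/40 = 0.9750
|beta|^2 = 1 - 39/40 = 1/40 = 0.0250
P(|1>) = |beta|^2 = 0.0250

0.0250


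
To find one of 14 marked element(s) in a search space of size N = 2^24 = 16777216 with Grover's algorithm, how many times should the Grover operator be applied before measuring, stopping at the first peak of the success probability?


After j Grover iterations the success probability is P(j) = sin^2((2j+1)*theta), where sin(theta) = sqrt(k/N).
N = 2^24 = 16777216, k = 14
sin(theta) = sqrt(k/N) = 0.0009134905729
theta = arcsin(sqrt(k/N)) = 0.0009134907 rad
P(j) reaches its first maximum when (2j+1)*theta is as close as possible to pi/2, i.e. j = round(pi/(4*theta) - 1/2).
pi/(4*theta) - 1/2 = 859.2769
(For comparison, the common estimate pi/4 * sqrt(N/k) = 859.7770; the exact maximiser is used here.)
Optimal iterations = 859

859


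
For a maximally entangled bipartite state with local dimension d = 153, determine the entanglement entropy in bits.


For a maximally entangled state in d x d:
S = log2(d) = log2(153)
= 7.2574

7.2574


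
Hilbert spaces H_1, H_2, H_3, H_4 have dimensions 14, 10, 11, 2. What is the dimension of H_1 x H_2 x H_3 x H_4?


dim(H_1 x H_2 x H_3 x H_4) = 14 * 10 * 11 * 2
= 140 * 11 * 2
= 1540 * 2
= 3080

3080


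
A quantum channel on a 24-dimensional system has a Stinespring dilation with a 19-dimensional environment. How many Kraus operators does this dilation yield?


Tracing out the environment in an orthonormal basis {|i>_E} gives Kraus operators K_i = <i|_E U |0>_E.
Number of Kraus operators = dim(H_env) = d_env
= 19

19


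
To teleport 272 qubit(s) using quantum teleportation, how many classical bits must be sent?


Quantum teleportation requires 2 classical bits per qubit teleported.
272 qubit(s) -> 2 * 272 = 544 classical bits

544


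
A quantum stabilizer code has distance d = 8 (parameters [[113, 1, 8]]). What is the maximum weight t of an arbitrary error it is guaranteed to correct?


Code parameters: [[113, 1, 8]], distance d = 8.
Number of correctable errors = floor((d-1)/2)
= floor((8 - 1)/2)
= floor(7/2)
= 3

3


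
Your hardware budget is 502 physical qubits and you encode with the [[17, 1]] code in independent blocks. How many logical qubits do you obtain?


Each code block uses 17 physical qubits for 1 logical qubit(s).
Number of complete blocks = floor(502 / 17) = 29
Logical qubits = 29 * 1
= 29

29


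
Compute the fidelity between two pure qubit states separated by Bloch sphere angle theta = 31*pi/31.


For states separated by angle theta on Bloch sphere:
F = cos^2(theta/2)
theta = 31*pi/31 = 3.1416
theta/2 = 1.5708
cos(theta/2) = 0.0000
F = 0.0000

0.0000


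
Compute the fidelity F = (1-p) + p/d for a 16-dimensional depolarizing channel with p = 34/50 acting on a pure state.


F = (1-p) + p/d
= (1 - 0.6800) + 0.6800/16
= 0.3200 + 0.0425
= 0.3625

0.3625


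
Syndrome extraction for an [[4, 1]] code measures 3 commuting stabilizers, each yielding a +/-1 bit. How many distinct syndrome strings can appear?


Each stabilizer generator gives a binary (+1 or -1) measurement outcome.
With 3 independent generators:
Total syndromes = 2^3
= 8

8


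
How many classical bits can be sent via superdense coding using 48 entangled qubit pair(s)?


Superdense coding allows 2 classical bits per shared entangled pair.
48 pair(s) -> 2 * 48 = 96 classical bits

96


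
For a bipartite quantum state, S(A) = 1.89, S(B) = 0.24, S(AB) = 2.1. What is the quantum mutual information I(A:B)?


I(A:B) = S(A) + S(B) - S(AB)
= 1.89 + 0.24 - 2.1
= 0.0300

0.0300


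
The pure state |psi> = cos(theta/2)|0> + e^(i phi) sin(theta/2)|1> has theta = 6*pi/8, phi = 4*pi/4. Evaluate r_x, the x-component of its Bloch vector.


theta = 2.3562, phi = 3.1416
r_x = sin(theta)*cos(phi) = 0.7071 * -1.0000
r_x = -0.7071

-0.7071


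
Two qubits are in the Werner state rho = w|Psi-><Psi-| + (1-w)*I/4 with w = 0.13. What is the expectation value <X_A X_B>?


|Psi-> = (|01> - |10>)/sqrt(2)
For the pure Bell state, <X_A X_B> = -1 (Bell-state Pauli correlator).
The maximally-mixed part I/4 has tr(I/4 * P tensor P) = 0 for any traceless Pauli P.
So <X_A X_B>_rho = w * (-1) + (1 - w) * 0
= 0.13 * (-1)
= -0.1300

-0.1300


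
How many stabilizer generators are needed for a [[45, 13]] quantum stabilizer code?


For an [[n,k]] stabilizer code:
Number of stabilizer generators = n - k
= 45 - 13
= 32

32


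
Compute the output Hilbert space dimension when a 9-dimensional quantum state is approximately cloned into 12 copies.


Output space = H^(tensor 12) where dim(H) = 9
dim = 9^12
= 81 (after 2 factors)
= 729 (after 3 factors)
= 6561 (after 4 factors)
= 59049 (after 5 factors)
= 531441 (after 6 factors)
= 4782969 (after 7 factors)
= 43046721 (after 8 factors)
= 387420489 (after 9 factors)
= 3486784401 (after 10 factors)
= 31381059609 (after 11 factors)
= 282429536481 (after 12 factors)
= 282429536481

282429536481


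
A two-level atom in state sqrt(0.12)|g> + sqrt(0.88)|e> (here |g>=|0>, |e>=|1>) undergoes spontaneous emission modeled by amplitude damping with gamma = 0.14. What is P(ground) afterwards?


For amplitude damping with parameter gamma on state sqrt(a)|0> + sqrt(b)|1>:
alpha^2 = 0.12, beta^2 = 0.88
P(|0>) = alpha^2 + gamma * beta^2
= 0.12 + 0.14 * 0.88
= 0.12 + 0.1232
= 0.2432

0.2432


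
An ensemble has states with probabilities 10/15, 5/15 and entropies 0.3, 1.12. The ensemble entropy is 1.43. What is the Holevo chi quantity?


chi = S(rho) - sum_i p_i * S(rho_i)
Weighted entropy = 10/15 * 0.3 + 5/15 * 1.12
= 0.5733
chi = 1.43 - 0.5733
= 0.8567

0.8567


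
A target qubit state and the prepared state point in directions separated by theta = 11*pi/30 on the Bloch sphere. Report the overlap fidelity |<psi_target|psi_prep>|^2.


For states separated by angle theta on Bloch sphere:
F = cos^2(theta/2)
theta = 11*pi/30 = 1.1519
theta/2 = 0.5760
cos(theta/2) = 0.8387
F = 0.7034

0.7034


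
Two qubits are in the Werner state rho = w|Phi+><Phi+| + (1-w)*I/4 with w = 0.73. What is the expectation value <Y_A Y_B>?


|Phi+> = (|00> + |11>)/sqrt(2)
For the pure Bell state, <Y_A Y_B> = -1 (Bell-state Pauli correlator).
The maximally-mixed part I/4 has tr(I/4 * P tensor P) = 0 for any traceless Pauli P.
So <Y_A Y_B>_rho = w * (-1) + (1 - w) * 0
= 0.73 * (-1)
= -0.7300

-0.7300


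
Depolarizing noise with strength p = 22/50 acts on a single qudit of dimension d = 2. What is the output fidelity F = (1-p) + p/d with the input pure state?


F = (1-p) + p/d
= (1 - 0.4400) + 0.4400/2
= 0.5600 + 0.2200
= 0.7800

0.7800


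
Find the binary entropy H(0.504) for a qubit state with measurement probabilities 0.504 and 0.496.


S = -p*log2(p) - (1-p)*log2(1-p)
p = 0.5040, 1-p = 0.4960
= -0.5040 * log2(0.5040) - 0.4960 * log2(0.4960)
= -(-0.4982) - (-0.5017)
= 1.0000

1.0000


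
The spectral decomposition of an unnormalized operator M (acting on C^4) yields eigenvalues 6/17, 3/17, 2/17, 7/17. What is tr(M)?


tr(M) = sum of eigenvalues
= 6/17 + 3/17 + 2/17 + 7/17
= 18/17
= 1.0588

1.0588


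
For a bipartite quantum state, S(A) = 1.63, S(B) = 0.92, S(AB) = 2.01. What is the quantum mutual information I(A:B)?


I(A:B) = S(A) + S(B) - S(AB)
= 1.63 + 0.92 - 2.01
= 0.5400

0.5400


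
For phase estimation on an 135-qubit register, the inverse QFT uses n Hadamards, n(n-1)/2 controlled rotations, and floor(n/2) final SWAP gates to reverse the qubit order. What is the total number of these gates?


Hadamard gates: 135
Controlled rotations: n*(n-1)/2 = 135*134/2 = 9045
SWAP gates: floor(n/2) = floor(135/2) = 67
Total = 135 + 9045 + 67
= 9247

9247


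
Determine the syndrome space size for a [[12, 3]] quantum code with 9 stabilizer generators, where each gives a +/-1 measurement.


Each stabilizer generator gives a binary (+1 or -1) measurement outcome.
With 9 independent generators:
Total syndromes = 2^9
= 512

512


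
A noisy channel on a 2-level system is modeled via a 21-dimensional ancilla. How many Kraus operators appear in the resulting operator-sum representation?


Tracing out the environment in an orthonormal basis {|i>_E} gives Kraus operators K_i = <i|_E U |0>_E.
Number of Kraus operators = dim(H_env) = d_env
= 21

21


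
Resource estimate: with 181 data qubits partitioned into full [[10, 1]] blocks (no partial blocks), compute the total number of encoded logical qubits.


Each code block uses 10 physical qubits for 1 logical qubit(s).
Number of complete blocks = floor(181 / 10) = 18
Logical qubits = 18 * 1
= 18

18


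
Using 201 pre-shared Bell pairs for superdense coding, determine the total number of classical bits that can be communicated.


Superdense coding allows 2 classical bits per shared entangled pair.
201 pair(s) -> 2 * 201 = 402 classical bits

402


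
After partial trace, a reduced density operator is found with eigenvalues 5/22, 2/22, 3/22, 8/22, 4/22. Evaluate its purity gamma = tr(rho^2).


tr(rho^2) = sum of eigenvalues squared
= (5/22)^2 + (2/22)^2 + (3/22)^2 + (8/22)^2 + (4/22)^2
= (25 + 4 + 9 + 64 + 16) / 484
= 118/484
= 0.2438

0.2438


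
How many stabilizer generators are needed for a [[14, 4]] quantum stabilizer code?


For an [[n,k]] stabilizer code:
Number of stabilizer generators = n - k
= 14 - 4
= 10

10


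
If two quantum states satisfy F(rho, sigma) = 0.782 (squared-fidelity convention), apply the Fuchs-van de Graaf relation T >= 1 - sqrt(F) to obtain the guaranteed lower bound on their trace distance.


Fuchs-van de Graaf (squared-fidelity convention): 1 - sqrt(F) <= T <= sqrt(1 - F).
Lower bound: T >= 1 - sqrt(F)
sqrt(F) = sqrt(0.782) = 0.8843
T >= 1 - 0.8843
T >= 0.1157

0.1157


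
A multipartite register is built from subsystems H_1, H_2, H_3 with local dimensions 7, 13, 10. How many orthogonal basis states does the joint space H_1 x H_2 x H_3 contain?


dim(H_1 x H_2 x H_3) = 7 * 13 * 10
= 91 * 10
= 910

910


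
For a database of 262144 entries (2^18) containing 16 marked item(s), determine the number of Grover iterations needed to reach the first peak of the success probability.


After j Grover iterations the success probability is P(j) = sin^2((2j+1)*theta), where sin(theta) = sqrt(k/N).
N = 2^18 = 262144, k = 16
sin(theta) = sqrt(k/N) = 0.0078125
theta = arcsin(sqrt(k/N)) = 0.007812579475 rad
P(j) reaches its first maximum when (2j+1)*theta is as close as possible to pi/2, i.e. j = round(pi/(4*theta) - 1/2).
pi/(4*theta) - 1/2 = 100.0299
(For comparison, the common estimate pi/4 * sqrt(N/k) = 100.5310; the exact maximiser is used here.)
Optimal iterations = 100

100


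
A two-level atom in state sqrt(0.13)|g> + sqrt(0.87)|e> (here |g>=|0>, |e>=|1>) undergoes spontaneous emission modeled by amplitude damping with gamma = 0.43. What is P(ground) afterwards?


For amplitude damping with parameter gamma on state sqrt(a)|0> + sqrt(b)|1>:
alpha^2 = 0.13, beta^2 = 0.87
P(|0>) = alpha^2 + gamma * beta^2
= 0.13 + 0.43 * 0.87
= 0.13 + 0.3741
= 0.5041

0.5041


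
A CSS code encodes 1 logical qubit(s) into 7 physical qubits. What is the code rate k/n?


Code rate R = k/n
= 1/7
= 0.1429

0.1429


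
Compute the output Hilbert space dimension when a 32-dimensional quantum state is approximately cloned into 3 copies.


Output space = H^(tensor 3) where dim(H) = 32
dim = 32^3
= 1024 (after 2 factors)
= 32768 (after 3 factors)
= 32768

32768


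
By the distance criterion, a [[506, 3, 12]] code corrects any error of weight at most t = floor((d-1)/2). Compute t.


Code parameters: [[506, 3, 12]], distance d = 12.
Number of correctable errors = floor((d-1)/2)
= floor((12 - 1)/2)
= floor(11/2)
= 5

5


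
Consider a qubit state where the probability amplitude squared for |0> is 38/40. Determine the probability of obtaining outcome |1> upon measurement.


|alpha|^2 = 38/40 = 0.9500
|beta|^2 = 1 - 38/40 = 2/40 = 0.0500
P(|1>) = |beta|^2 = 0.0500

0.0500


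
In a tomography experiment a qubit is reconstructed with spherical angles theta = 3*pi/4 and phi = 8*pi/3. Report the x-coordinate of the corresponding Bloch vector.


theta = 2.3562, phi = 8.3776
r_x = sin(theta)*cos(phi) = 0.7071 * -0.5000
r_x = -0.3536

-0.3536


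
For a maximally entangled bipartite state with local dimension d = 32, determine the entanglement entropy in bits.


For a maximally entangled state in d x d:
S = log2(d) = log2(32)
= 5.0000

5.0000


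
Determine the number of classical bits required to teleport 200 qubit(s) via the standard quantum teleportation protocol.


Quantum teleportation requires 2 classical bits per qubit teleported.
200 qubit(s) -> 2 * 200 = 400 classical bits

400


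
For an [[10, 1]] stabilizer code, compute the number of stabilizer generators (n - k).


For an [[n,k]] stabilizer code:
Number of stabilizer generators = n - k
= 10 - 1
= 9

9


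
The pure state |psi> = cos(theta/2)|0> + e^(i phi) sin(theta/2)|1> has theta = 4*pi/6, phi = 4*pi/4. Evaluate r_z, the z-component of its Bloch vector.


theta = 2.0944, phi = 3.1416
r_z = cos(theta) = -0.5000

-0.5000


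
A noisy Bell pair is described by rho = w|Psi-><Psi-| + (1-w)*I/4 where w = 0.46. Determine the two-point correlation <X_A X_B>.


|Psi-> = (|01> - |10>)/sqrt(2)
For the pure Bell state, <X_A X_B> = -1 (Bell-state Pauli correlator).
The maximally-mixed part I/4 has tr(I/4 * P tensor P) = 0 for any traceless Pauli P.
So <X_A X_B>_rho = w * (-1) + (1 - w) * 0
= 0.46 * (-1)
= -0.4600

-0.4600


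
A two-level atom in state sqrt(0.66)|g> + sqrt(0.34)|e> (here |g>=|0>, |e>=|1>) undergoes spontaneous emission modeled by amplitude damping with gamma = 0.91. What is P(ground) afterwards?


For amplitude damping with parameter gamma on state sqrt(a)|0> + sqrt(b)|1>:
alpha^2 = 0.66, beta^2 = 0.34
P(|0>) = alpha^2 + gamma * beta^2
= 0.66 + 0.91 * 0.34
= 0.66 + 0.3094
= 0.9694

0.9694


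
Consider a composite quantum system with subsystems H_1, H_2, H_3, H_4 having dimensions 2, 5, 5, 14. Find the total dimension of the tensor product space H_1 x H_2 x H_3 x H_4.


dim(H_1 x H_2 x H_3 x H_4) = 2 * 5 * 5 * 14
= 10 * 5 * 14
= 50 * 14
= 700

700


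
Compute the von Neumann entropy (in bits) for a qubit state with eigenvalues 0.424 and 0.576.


S = -p*log2(p) - (1-p)*log2(1-p)
p = 0.4240, 1-p = 0.5760
= -0.4240 * log2(0.4240) - 0.5760 * log2(0.5760)
= -(-0.5249) - (-0.4584)
= 0.9833

0.9833


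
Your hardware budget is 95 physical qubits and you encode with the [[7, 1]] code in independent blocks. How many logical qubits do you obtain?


Each code block uses 7 physical qubits for 1 logical qubit(s).
Number of complete blocks = floor(95 / 7) = 13
Logical qubits = 13 * 1
= 13

13


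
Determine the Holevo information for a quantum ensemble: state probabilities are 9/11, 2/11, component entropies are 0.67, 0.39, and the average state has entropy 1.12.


chi = S(rho) - sum_i p_i * S(rho_i)
Weighted entropy = 9/11 * 0.67 + 2/11 * 0.39
= 0.6191
chi = 1.12 - 0.6191
= 0.5009

0.5009


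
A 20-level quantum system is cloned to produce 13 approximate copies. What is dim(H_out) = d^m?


Output space = H^(tensor 13) where dim(H) = 20
dim = 20^13
= 400 (after 2 factors)
= 8000 (after 3 factors)
= 160000 (after 4 factors)
= 3200000 (after 5 factors)
= 64000000 (after 6 factors)
= 1280000000 (after 7 factors)
= 25600000000 (after 8 factors)
= 512000000000 (after 9 factors)
= 10240000000000 (after 10 factors)
= 204800000000000 (after 11 factors)
= 4096000000000000 (after 12 factors)
= 81920000000000000 (after 13 factors)
= 81920000000000000

81920000000000000


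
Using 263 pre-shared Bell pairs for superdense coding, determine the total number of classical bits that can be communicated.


Superdense coding allows 2 classical bits per shared entangled pair.
263 pair(s) -> 2 * 263 = 526 classical bits

526
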